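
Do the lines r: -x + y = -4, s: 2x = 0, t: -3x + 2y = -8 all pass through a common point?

The three lines meet at one point iff the augmented coefficient matrix [aᵢ bᵢ cᵢ] has rank < 3, i.e. its determinant vanishes.
Here the determinant is 0.
It vanishes, so the lines are concurrent at (0, -4).

Yes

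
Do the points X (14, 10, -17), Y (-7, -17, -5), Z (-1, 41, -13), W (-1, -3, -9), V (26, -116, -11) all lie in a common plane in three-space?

The plane through X, Y, Z has normal n = XY × XZ = (-480, -96, -1056) and equation n·P = 10272.
Checking the remaining points: n·W = 10272, n·V = 10272.
All equal 10272, so all 5 points lie in one plane.

Yes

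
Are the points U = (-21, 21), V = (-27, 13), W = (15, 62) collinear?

No

UV = (-6, -8), UW = (36, 41).
det[UV; UW] = (-6)(41) − (-8)(36) = 42.
The determinant is nonzero, so they are not collinear.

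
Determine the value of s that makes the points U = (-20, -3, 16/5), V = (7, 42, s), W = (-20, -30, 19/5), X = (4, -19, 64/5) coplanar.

63/5

Coplanarity ⇔ det[UV; UW; UX] = 0.
Expanding, this is linear in s: (648)s + (-40824/5) = 0.
So s = 63/5.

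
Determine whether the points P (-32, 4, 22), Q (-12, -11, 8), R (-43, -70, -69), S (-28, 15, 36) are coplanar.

The four points are coplanar iff the 3×3 determinant with rows PQ, PR, PS is zero.
Rows: (20, -15, -14), (-11, -74, -91), (4, 11, 14).
Expanding along the first row: (20)(-35) − (-15)(210) + (-14)(175) = 0.
Zero determinant ⇒ coplanar.

Yes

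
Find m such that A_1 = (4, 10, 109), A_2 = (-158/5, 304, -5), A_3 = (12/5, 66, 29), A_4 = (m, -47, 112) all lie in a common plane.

Normal to plane A_1A_2A_3: n = (-17136, -13328/5, -7616/5); plane equation n·P = -1306144/5.
Requiring n·A_4 = -1306144/5: (-17136)m + (-226576/5) = -1306144/5.
So m = 63/5.

63/5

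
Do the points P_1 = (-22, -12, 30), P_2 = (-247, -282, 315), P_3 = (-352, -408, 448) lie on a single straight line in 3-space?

Yes

P_1P_2 = (-225, -270, 285), P_1P_3 = (-330, -396, 418).
Each component of P_1P_3 is 22/15 times the corresponding component of P_1P_2, so P_1P_3 = 22/15·P_1P_2 and the points are collinear.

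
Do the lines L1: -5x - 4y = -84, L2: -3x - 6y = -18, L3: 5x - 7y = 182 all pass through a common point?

Intersecting L1 and L2: solving the 2×2 system gives (x, y) = (24, -9).
Substitute into L3: (5)(24) + (-7)(-9) = 183.
But L3 requires 182 ≠ 183, so the three lines have no common point.

No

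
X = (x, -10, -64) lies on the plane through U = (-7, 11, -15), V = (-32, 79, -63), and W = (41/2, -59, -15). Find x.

3

Coplanarity requires UV · (UW × UX) = 0.
UV = (-25, 68, -48), UW = (55/2, -70, 0); the triple product is linear in x with coefficient -3360 and constant term 10080.
Setting it to zero: x = 3.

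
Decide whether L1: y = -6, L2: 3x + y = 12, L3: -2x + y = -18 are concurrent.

Intersecting L1 and L2: solving the 2×2 system gives (x, y) = (6, -6).
Substitute into L3: (-2)(6) + (1)(-6) = -18.
This equals -18, so (6, -6) lies on all three lines and they are concurrent.

Yes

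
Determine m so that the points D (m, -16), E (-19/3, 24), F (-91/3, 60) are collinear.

The three points are collinear iff det[DE; DF] = 0.
This determinant is linear in m: (-36)m + (732) = 0, so m = 61/3.

61/3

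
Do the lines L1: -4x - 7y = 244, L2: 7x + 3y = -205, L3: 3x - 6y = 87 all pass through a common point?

The three lines meet at one point iff the augmented coefficient matrix [aᵢ bᵢ cᵢ] has rank < 3, i.e. its determinant vanishes.
Here the determinant is 0.
It vanishes, so the lines are concurrent at (-19, -24).

Yes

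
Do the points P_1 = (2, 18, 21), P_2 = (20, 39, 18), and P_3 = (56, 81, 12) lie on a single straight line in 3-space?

Yes

P_1P_2 = (18, 21, -3), P_1P_3 = (54, 63, -9).
Each component of P_1P_3 is 3 times the corresponding component of P_1P_2, so P_1P_3 = 3·P_1P_2 and the points are collinear.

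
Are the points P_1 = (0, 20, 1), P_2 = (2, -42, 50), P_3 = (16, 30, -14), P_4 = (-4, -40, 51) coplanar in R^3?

Yes

A normal to the plane through P_1, P_2, P_3 is n = P_1P_2 × P_1P_3 = (440, 814, 1012).
The plane has equation n·P = 17292. For P_4: n·P_4 = 17292.
Equal, so P_4 lies in the plane and all four are coplanar.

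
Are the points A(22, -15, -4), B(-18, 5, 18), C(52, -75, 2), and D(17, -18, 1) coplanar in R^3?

No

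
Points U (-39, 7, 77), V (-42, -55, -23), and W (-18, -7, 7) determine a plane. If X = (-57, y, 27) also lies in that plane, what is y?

Coplanarity requires UV · (UW × UX) = 0.
UV = (-3, -62, -100), UW = (21, -14, -70); the triple product is linear in y with coefficient -2310 and constant term -103950.
Setting it to zero: y = -45.

-45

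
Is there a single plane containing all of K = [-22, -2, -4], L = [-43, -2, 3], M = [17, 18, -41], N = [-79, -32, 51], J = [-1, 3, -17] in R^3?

Yes

The plane through K, L, M has normal n = KL × KM = (-140, -504, -420) and equation n·P = 5768.
Checking the remaining points: n·N = 5768, n·J = 5768.
All equal 5768, so all 5 points lie in one plane.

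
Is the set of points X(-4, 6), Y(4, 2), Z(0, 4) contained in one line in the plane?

XY = (8, -4), XZ = (4, -2).
det[XY; XZ] = (8)(-2) − (-4)(4) = 0.
The determinant is zero, so the points are collinear.

Yes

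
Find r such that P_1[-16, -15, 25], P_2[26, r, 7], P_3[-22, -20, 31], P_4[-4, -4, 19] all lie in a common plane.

24

Normal to plane P_1P_3P_4: n = (-36, 36, -6); plane equation n·P = -114.
Requiring n·P_2 = -114: (36)r + (-978) = -114.
So r = 24.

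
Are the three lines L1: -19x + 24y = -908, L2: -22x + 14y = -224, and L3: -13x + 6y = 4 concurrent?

Yes

Intersecting L1 and L2: solving the 2×2 system gives (x, y) = (-28, -60).
Substitute into L3: (-13)(-28) + (6)(-60) = 4.
This equals 4, so (-28, -60) lies on all three lines and they are concurrent.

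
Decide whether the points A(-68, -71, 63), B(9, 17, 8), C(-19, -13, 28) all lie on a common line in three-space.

No

AB = (77, 88, -55), AC = (49, 58, -35).
Comparing components 2 and 3: (88)(-35) − (-55)(58) = 110 ≠ 0, so AB and AC are not parallel and the points are not collinear.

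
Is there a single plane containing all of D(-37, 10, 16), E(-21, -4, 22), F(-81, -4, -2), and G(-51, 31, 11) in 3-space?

Yes

The four points are coplanar iff the 3×3 determinant with rows DE, DF, DG is zero.
Rows: (16, -14, 6), (-44, -14, -18), (-14, 21, -5).
Expanding along the first row: (16)(448) − (-14)(-32) + (6)(-1120) = 0.
Zero determinant ⇒ coplanar.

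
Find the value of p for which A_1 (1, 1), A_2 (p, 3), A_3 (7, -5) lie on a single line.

-1

Collinearity: (A_2 − A_1) must be parallel to (A_3 − A_1) = (6, -6).
Cross-multiplying the components: (p − 1)·(-6) = (2)·(6).
Solving gives p = -1.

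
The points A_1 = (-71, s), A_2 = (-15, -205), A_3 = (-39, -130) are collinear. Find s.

-30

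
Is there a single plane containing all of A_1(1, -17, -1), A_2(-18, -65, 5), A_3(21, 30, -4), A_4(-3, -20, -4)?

No

The four points are coplanar iff the 3×3 determinant with rows A_1A_2, A_1A_3, A_1A_4 is zero.
Rows: (-19, -48, 6), (20, 47, -3), (-4, -3, -3).
Expanding along the first row: (-19)(-150) − (-48)(-72) + (6)(128) = 162.
Nonzero ⇒ not coplanar.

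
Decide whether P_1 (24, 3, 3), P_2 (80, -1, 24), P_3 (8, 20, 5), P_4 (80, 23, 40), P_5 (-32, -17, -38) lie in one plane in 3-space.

The plane through P_1, P_2, P_3 has normal n = P_1P_2 × P_1P_3 = (-365, -448, 888) and equation n·P = -7440.
Checking the remaining points: n·P_4 = -3984, n·P_5 = -14448.
Since n·P_4 = -3984 ≠ -7440, P_4 is off the plane and the points are not all coplanar.

No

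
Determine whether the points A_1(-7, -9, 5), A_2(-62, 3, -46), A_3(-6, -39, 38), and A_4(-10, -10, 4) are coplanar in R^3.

With A_1 as base: A_1A_2 = (-55, 12, -51), A_1A_3 = (1, -30, 33), A_1A_4 = (-3, -1, -1).
A_1A_3 × A_1A_4 = (63, -98, -91).
A_1A_2 · (A_1A_3 × A_1A_4) = 0.
The scalar triple product vanishes, so the four points are coplanar.

Yes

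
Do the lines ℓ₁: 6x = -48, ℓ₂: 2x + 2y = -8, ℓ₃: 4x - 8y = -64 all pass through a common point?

Intersecting ℓ₁ and ℓ₂: solving the 2×2 system gives (x, y) = (-8, 4).
Substitute into ℓ₃: (4)(-8) + (-8)(4) = -64.
This equals -64, so (-8, 4) lies on all three lines and they are concurrent.

Yes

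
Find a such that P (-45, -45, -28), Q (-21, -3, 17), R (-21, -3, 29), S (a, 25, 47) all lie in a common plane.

The points are coplanar iff PQ · (PR × PS) = 0.
Expanding, this is linear in a: (504)a + (2520) = 0.
So a = -5.

-5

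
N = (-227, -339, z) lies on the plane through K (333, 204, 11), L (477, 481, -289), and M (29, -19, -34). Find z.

176

A normal to the plane is n = KL × KM = (-79365, 97680, 52096).
N lies in the plane iff n · KN = 0.
This gives (52096)z + (-9168896) = 0, so z = 176.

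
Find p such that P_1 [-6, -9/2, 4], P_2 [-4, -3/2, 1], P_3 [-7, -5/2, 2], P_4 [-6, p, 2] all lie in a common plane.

-5/2

Normal to plane P_1P_2P_3: n = (0, 7, 7); plane equation n·P = -7/2.
Requiring n·P_4 = -7/2: (7)p + (14) = -7/2.
So p = -5/2.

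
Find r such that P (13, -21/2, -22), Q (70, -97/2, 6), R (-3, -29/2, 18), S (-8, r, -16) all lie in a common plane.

-3/2

Normal to plane PQR: n = (-1408, -2728, -836); plane equation n·X = 28732.
Requiring n·S = 28732: (-2728)r + (24640) = 28732.
So r = -3/2.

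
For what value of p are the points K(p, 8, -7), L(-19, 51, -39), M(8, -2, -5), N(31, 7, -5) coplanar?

Coplanarity ⇔ det[KL; KM; KN] = 0.
Expanding, this is linear in p: (306)p + (-7344) = 0.
So p = 24.

24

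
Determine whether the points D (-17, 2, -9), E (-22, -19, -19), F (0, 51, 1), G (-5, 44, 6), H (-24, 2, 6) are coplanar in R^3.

No

The plane through D, E, F has normal n = DE × DF = (280, -120, 112) and equation n·P = -6008.
Checking the remaining points: n·G = -6008, n·H = -6288.
Since n·H = -6288 ≠ -6008, H is off the plane and the points are not all coplanar.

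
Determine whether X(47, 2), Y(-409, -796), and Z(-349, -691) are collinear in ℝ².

Yes

XY = (-456, -798), XZ = (-396, -693).
det[XY; XZ] = (-456)(-693) − (-798)(-396) = 0.
The determinant is zero, so the points are collinear.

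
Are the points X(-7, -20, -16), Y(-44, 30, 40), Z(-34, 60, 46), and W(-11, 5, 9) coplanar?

No

The four points are coplanar iff the 3×3 determinant with rows XY, XZ, XW is zero.
Rows: (-37, 50, 56), (-27, 80, 62), (-4, 25, 25).
Expanding along the first row: (-37)(450) − (50)(-427) + (56)(-355) = -15180.
Nonzero ⇒ not coplanar.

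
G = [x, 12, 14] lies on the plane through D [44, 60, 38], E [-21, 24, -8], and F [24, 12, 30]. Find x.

4

Coplanarity requires DE · (DF × DG) = 0.
DE = (-65, -36, -46), DF = (-20, -48, -8); the triple product is linear in x with coefficient -1920 and constant term 7680.
Setting it to zero: x = 4.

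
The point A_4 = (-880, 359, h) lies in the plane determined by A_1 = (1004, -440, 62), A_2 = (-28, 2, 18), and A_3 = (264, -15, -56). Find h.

Coplanarity requires A_1A_2 · (A_1A_3 × A_1A_4) = 0.
A_1A_2 = (-1032, 442, -44), A_1A_3 = (-740, 425, -118); the triple product is linear in h with coefficient -111520 and constant term -1338240.
Setting it to zero: h = -12.

-12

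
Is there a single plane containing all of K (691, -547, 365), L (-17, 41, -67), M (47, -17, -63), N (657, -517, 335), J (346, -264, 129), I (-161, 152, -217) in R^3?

No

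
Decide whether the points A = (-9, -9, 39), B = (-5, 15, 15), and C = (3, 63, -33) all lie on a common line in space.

Yes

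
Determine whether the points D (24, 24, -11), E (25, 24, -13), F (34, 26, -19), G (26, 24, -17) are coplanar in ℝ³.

No

A normal to the plane through D, E, F is n = DE × DF = (4, -12, 2).
The plane has equation n·P = -214. For G: n·G = -218.
-218 ≠ -214, so G is off the plane.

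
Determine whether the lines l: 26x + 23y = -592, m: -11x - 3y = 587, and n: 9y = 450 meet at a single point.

Yes

Intersecting l and m: solving the 2×2 system gives (x, y) = (-67, 50).
Substitute into n: (0)(-67) + (9)(50) = 450.
This equals 450, so (-67, 50) lies on all three lines and they are concurrent.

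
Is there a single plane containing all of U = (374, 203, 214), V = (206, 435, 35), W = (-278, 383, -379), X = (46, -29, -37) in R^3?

The four points are coplanar iff the 3×3 determinant with rows UV, UW, UX is zero.
Rows: (-168, 232, -179), (-652, 180, -593), (-328, -232, -251).
Expanding along the first row: (-168)(-182756) − (232)(-30852) + (-179)(210304) = 216256.
Nonzero ⇒ not coplanar.

No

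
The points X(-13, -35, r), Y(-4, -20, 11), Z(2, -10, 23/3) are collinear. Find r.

Direction YZ = (6, 10, -10/3). From the x-coordinate of X, the parameter along the line is τ = (-13 − (-4))/6 = -3/2.
Then r = 11 + (-3/2)·(-10/3) = 16.

16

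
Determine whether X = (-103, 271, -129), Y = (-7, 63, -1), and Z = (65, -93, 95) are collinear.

Yes

XY = (96, -208, 128), XZ = (168, -364, 224).
Each component of XZ is 7/4 times the corresponding component of XY, so XZ = 7/4·XY and the points are collinear.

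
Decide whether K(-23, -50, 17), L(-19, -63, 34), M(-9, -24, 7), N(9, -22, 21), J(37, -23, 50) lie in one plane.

No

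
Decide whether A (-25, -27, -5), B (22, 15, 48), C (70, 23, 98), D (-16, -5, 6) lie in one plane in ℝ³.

No

With A as base: AB = (47, 42, 53), AC = (95, 50, 103), AD = (9, 22, 11).
AC × AD = (-1716, -118, 1640).
AB · (AC × AD) = 1312.
Since 1312 ≠ 0, the four points are not coplanar.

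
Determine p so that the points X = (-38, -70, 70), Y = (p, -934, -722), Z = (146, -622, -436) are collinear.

Direction XZ = (184, -552, -506). From the y-coordinate of Y, the parameter along the line is τ = (-934 − (-70))/(-552) = 36/23.
Then p = (-38) + 36/23·(184) = 250.

250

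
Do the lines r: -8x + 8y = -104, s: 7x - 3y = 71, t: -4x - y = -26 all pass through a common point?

No

Lines aᵢx + bᵢy = cᵢ with pairwise distinct directions are concurrent exactly when det[aᵢ bᵢ cᵢ] = 0.
Here the determinant is -32.
Nonzero, so no common point exists.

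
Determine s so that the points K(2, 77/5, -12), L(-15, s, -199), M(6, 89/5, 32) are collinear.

26/5

Direction KM = (4, 12/5, 44). From the x-coordinate of L, the parameter along the line is τ = (-15 − 2)/4 = -17/4.
Then s = 77/5 + (-17/4)·(12/5) = 26/5.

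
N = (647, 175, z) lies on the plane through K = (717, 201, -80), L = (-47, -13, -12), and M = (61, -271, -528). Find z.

-85

A normal to the plane is n = KL × KM = (127968, -386880, 220224).
N lies in the plane iff n · KN = 0.
This gives (220224)z + (18719040) = 0, so z = -85.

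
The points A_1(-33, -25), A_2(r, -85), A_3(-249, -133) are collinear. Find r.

-153

Collinearity: (A_2 − A_1) must be parallel to (A_3 − A_1) = (-216, -108).
Cross-multiplying the components: (r − (-33))·(-108) = (-60)·(-216).
Solving gives r = -153.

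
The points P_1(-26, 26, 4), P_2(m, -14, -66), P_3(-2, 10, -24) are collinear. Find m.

34

Direction P_1P_3 = (24, -16, -28). From the y-coordinate of P_2, the parameter along the line is τ = (-14 − 26)/(-16) = 5/2.
Then m = (-26) + 5/2·(24) = 34.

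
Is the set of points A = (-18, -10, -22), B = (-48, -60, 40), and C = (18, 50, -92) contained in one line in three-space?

AB = (-30, -50, 62), AC = (36, 60, -70).
AB × AC = (-220, 132, 0).
The cross product is nonzero, so the points do not lie on one line.

No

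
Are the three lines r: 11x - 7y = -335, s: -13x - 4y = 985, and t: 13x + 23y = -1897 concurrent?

Yes

The three lines meet at one point iff the augmented coefficient matrix [aᵢ bᵢ cᵢ] has rank < 3, i.e. its determinant vanishes.
Here the determinant is 0.
It vanishes, so the lines are concurrent at (-61, -48).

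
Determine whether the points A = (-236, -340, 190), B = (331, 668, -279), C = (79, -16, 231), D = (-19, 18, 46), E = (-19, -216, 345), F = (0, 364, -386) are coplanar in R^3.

No

The plane through A, B, C has normal n = AB × AC = (193284, -170982, -133812) and equation n·P = -12905424.
Checking the remaining points: n·D = -12905424, n·E = -12905424, n·F = -10586016.
Since n·F = -10586016 ≠ -12905424, F is off the plane and the points are not all coplanar.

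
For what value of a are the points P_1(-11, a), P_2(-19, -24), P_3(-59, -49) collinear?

-19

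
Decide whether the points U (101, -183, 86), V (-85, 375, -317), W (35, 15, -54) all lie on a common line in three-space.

No

UV = (-186, 558, -403), UW = (-66, 198, -140).
UV × UW = (1674, 558, 0).
The cross product is nonzero, so the points do not lie on one line.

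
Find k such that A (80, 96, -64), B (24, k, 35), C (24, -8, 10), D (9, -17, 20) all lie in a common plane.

Normal to plane ACD: n = (-374, -550, -1056); plane equation n·P = -15136.
Requiring n·B = -15136: (-550)k + (-45936) = -15136.
So k = -56.

-56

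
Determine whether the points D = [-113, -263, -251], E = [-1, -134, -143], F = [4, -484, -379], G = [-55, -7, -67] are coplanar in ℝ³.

With D as base: DE = (112, 129, 108), DF = (117, -221, -128), DG = (58, 256, 184).
DF × DG = (-7896, -28952, 42770).
DE · (DF × DG) = 0.
The scalar triple product vanishes, so the four points are coplanar.

Yes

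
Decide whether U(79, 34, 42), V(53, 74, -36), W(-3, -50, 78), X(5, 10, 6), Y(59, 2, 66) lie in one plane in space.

The plane through U, V, W has normal n = UV × UW = (-5112, 7332, 5464) and equation n·P = 74928.
Checking the remaining points: n·X = 80544, n·Y = 73680.
Since n·X = 80544 ≠ 74928, X is off the plane and the points are not all coplanar.

No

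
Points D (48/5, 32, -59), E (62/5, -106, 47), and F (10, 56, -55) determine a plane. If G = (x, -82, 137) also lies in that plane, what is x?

The plane through D, E, F has equation −3096x + (156/5)y + (612/5)z = -179724/5.
Substituting G: (-3096)x + (71052/5) = -179724/5, so x = 81/5.

81/5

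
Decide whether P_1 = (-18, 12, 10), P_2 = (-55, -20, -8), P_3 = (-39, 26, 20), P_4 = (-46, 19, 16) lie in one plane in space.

Yes

The four points are coplanar iff the 3×3 determinant with rows P_1P_2, P_1P_3, P_1P_4 is zero.
Rows: (-37, -32, -18), (-21, 14, 10), (-28, 7, 6).
Expanding along the first row: (-37)(14) − (-32)(154) + (-18)(245) = 0.
Zero determinant ⇒ coplanar.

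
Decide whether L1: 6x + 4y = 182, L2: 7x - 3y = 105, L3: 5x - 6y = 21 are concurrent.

The three lines meet at one point iff the augmented coefficient matrix [aᵢ bᵢ cᵢ] has rank < 3, i.e. its determinant vanishes.
Here the determinant is 0.
It vanishes, so the lines are concurrent at (21, 14).

Yes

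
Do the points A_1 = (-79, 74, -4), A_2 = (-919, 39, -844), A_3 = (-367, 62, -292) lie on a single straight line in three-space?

A_1A_2 = (-840, -35, -840), A_1A_3 = (-288, -12, -288).
A_1A_2 × A_1A_3 = (0, 0, 0).
The cross product vanishes, so the three points are collinear.

Yes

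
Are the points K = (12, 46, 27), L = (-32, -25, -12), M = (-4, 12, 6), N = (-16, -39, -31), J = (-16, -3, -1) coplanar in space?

Yes

The plane through K, L, M has normal n = KL × KM = (165, -300, 360) and equation n·P = -2100.
Checking the remaining points: n·N = -2100, n·J = -2100.
All equal -2100, so all 5 points lie in one plane.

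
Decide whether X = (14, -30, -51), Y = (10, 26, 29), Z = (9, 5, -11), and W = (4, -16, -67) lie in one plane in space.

Yes

The four points are coplanar iff the 3×3 determinant with rows XY, XZ, XW is zero.
Rows: (-4, 56, 80), (-5, 35, 40), (-10, 14, -16).
Expanding along the first row: (-4)(-1120) − (56)(480) + (80)(280) = 0.
Zero determinant ⇒ coplanar.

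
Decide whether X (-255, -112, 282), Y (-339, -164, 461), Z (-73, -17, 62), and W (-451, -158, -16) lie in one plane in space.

Yes

A normal to the plane through X, Y, Z is n = XY × XZ = (-5565, 14098, 1484).
The plane has equation n·P = 258587. For W: n·W = 258587.
Equal, so W lies in the plane and all four are coplanar.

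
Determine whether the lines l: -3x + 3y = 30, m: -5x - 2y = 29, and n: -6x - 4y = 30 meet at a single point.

Yes

Lines aᵢx + bᵢy = cᵢ with pairwise distinct directions are concurrent exactly when det[aᵢ bᵢ cᵢ] = 0.
Here the determinant is 0.
It vanishes, so the lines are concurrent at (-7, 3).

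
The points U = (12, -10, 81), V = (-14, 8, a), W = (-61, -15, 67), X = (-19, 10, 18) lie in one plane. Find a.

The points are coplanar iff UV · (UW × UX) = 0.
Expanding, this is linear in a: (-1615)a + (40375) = 0.
So a = 25.

25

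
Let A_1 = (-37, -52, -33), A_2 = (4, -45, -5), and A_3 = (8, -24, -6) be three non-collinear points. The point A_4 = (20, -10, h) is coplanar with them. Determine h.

Coplanarity requires A_1A_2 · (A_1A_3 × A_1A_4) = 0.
A_1A_2 = (41, 7, 28), A_1A_3 = (45, 28, 27); the triple product is linear in h with coefficient 833 and constant term 0.
Setting it to zero: h = 0.

0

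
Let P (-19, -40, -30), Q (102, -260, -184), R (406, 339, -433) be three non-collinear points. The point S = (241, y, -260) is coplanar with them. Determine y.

330

A normal to the plane is n = PQ × PR = (147026, -16687, 139359).
S lies in the plane iff n · PS = 0.
This gives (-16687)y + (5506710) = 0, so y = 330.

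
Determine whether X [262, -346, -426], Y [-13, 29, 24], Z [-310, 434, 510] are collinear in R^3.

XY = (-275, 375, 450), XZ = (-572, 780, 936).
Each component of XZ is 52/25 times the corresponding component of XY, so XZ = 52/25·XY and the points are collinear.

Yes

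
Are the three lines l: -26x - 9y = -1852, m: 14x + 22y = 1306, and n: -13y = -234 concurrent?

Yes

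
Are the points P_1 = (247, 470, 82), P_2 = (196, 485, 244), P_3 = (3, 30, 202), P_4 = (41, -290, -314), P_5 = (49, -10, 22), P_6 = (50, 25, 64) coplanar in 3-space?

Yes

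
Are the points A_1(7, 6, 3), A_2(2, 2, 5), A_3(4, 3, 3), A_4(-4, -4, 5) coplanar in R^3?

Yes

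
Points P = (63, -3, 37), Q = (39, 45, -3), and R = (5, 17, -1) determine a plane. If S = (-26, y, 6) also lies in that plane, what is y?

Coplanarity requires PQ · (PR × PS) = 0.
PQ = (-24, 48, -40), PR = (-58, 20, -38); the triple product is linear in y with coefficient 1408 and constant term 23936.
Setting it to zero: y = -17.

-17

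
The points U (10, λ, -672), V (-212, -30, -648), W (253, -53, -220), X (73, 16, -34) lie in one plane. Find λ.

-80

Coplanarity ⇔ det[UV; UW; UX] = 0.
Expanding, this is linear in λ: (163530)λ + (13082400) = 0.
So λ = -80.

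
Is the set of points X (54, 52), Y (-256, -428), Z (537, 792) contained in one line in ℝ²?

No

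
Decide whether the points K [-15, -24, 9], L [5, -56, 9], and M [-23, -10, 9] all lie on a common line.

No

KL = (20, -32, 0), KM = (-8, 14, 0).
KL × KM = (0, 0, 24).
The cross product is nonzero, so the points do not lie on one line.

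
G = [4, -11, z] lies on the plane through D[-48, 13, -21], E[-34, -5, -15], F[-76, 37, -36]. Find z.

Coplanarity requires DE · (DF × DG) = 0.
DE = (14, -18, 6), DF = (-28, 24, -15); the triple product is linear in z with coefficient -168 and constant term 2016.
Setting it to zero: z = 12.

12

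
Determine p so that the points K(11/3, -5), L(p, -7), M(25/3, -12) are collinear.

The three points are collinear iff det[KL; KM] = 0.
This determinant is linear in p: (-7)p + (35) = 0, so p = 5.

5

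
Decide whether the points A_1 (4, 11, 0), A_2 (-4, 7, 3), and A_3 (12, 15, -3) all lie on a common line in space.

Yes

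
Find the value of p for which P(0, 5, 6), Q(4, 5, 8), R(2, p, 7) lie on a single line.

5

Direction PQ = (4, 0, 2). From the x-coordinate of R, the parameter along the line is τ = (2 − 0)/4 = 1/2.
Then p = 5 + 1/2·(0) = 5.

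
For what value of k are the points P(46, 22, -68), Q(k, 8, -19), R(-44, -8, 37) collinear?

Direction PR = (-90, -30, 105). From the y-coordinate of Q, the parameter along the line is τ = (8 − 22)/(-30) = 7/15.
Then k = 46 + 7/15·(-90) = 4.

4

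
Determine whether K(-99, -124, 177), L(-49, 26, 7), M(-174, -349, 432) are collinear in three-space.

Yes

KL = (50, 150, -170), KM = (-75, -225, 255).
Each component of KM is -3/2 times the corresponding component of KL, so KM = -3/2·KL and the points are collinear.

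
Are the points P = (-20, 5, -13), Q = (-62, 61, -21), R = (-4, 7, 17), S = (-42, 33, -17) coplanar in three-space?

No

With P as base: PQ = (-42, 56, -8), PR = (16, 2, 30), PS = (-22, 28, -4).
PR × PS = (-848, -596, 492).
PQ · (PR × PS) = -1696.
Since -1696 ≠ 0, the four points are not coplanar.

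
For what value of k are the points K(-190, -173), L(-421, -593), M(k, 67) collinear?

-58

Collinearity: (M − K) must be parallel to (L − K) = (-231, -420).
Cross-multiplying the components: (k − (-190))·(-420) = (240)·(-231).
Solving gives k = -58.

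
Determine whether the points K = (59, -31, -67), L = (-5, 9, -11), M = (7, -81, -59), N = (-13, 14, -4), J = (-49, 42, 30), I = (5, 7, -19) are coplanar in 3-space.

No

The plane through K, L, M has normal n = KL × KM = (3120, -2400, 5280) and equation n·P = -95280.
Checking the remaining points: n·N = -95280, n·J = -95280, n·I = -101520.
Since n·I = -101520 ≠ -95280, I is off the plane and the points are not all coplanar.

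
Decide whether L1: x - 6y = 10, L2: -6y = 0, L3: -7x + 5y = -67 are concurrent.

No

The three lines meet at one point iff the augmented coefficient matrix [aᵢ bᵢ cᵢ] has rank < 3, i.e. its determinant vanishes.
Here the determinant is -18.
Nonzero, so no common point exists.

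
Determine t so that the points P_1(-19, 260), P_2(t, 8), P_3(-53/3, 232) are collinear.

The three points are collinear iff det[P_1P_2; P_1P_3] = 0.
This determinant is linear in t: (-28)t + (-196) = 0, so t = -7.

-7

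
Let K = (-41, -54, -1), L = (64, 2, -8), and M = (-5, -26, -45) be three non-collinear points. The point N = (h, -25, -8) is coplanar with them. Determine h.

12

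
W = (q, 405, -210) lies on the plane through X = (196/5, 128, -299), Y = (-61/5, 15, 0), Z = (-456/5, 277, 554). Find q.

173/5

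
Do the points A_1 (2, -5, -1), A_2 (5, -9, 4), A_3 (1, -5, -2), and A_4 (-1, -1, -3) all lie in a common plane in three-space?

No

A normal to the plane through A_1, A_2, A_3 is n = A_1A_2 × A_1A_3 = (4, -2, -4).
The plane has equation n·P = 22. For A_4: n·A_4 = 10.
10 ≠ 22, so A_4 is off the plane.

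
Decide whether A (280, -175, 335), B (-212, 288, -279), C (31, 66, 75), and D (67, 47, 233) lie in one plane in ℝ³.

With A as base: AB = (-492, 463, -614), AC = (-249, 241, -260), AD = (-213, 222, -102).
AC × AD = (33138, 29982, -3945).
AB · (AC × AD) = 0.
The scalar triple product vanishes, so the four points are coplanar.

Yes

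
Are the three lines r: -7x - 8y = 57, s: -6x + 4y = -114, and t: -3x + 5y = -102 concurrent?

Yes

Intersecting r and s: solving the 2×2 system gives (x, y) = (9, -15).
Substitute into t: (-3)(9) + (5)(-15) = -102.
This equals -102, so (9, -15) lies on all three lines and they are concurrent.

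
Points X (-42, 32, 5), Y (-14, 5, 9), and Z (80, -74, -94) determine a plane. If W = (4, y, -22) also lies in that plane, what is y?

-9

Coplanarity requires XY · (XZ × XW) = 0.
XY = (28, -27, 4), XZ = (122, -106, -99); the triple product is linear in y with coefficient 3260 and constant term 29340.
Setting it to zero: y = -9.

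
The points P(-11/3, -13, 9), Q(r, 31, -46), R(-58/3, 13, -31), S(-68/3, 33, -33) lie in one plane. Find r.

Normal to plane PRS: n = (748, 102, -680/3); plane equation n·X = -18326/3.
Requiring n·Q = -18326/3: (748)r + (40766/3) = -18326/3.
So r = -79/3.

-79/3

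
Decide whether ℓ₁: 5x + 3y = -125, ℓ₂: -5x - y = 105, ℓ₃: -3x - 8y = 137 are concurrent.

Yes

The three lines meet at one point iff the augmented coefficient matrix [aᵢ bᵢ cᵢ] has rank < 3, i.e. its determinant vanishes.
Here the determinant is 0.
It vanishes, so the lines are concurrent at (-19, -10).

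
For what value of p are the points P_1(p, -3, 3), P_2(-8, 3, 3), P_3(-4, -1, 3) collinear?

-2

Collinearity requires P_1P_2 × P_1P_3 = 0; each component is linear in p.
The z-component gives (4)p + (8) = 0, so p = -2.
The remaining components then also vanish.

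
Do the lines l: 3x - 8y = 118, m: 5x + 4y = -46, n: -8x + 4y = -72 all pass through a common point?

Yes

Intersecting l and m: solving the 2×2 system gives (x, y) = (2, -14).
Substitute into n: (-8)(2) + (4)(-14) = -72.
This equals -72, so (2, -14) lies on all three lines and they are concurrent.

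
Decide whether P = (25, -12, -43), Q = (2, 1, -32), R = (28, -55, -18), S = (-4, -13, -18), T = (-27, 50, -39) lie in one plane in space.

Yes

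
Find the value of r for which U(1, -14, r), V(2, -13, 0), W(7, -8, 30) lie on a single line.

-6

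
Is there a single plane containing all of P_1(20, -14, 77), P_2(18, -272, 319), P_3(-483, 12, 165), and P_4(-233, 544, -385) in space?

No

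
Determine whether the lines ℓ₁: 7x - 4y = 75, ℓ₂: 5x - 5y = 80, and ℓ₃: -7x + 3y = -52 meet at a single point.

No

Lines aᵢx + bᵢy = cᵢ with pairwise distinct directions are concurrent exactly when det[aᵢ bᵢ cᵢ] = 0.
Here the determinant is -160.
Nonzero, so no common point exists.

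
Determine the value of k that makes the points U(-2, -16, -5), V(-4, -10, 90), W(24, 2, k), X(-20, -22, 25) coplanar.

80

Normal to plane UVX: n = (750, -1650, 120); plane equation n·P = 24300.
Requiring n·W = 24300: (120)k + (14700) = 24300.
So k = 80.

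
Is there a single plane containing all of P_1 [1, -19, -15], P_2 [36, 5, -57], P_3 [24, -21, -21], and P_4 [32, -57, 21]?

No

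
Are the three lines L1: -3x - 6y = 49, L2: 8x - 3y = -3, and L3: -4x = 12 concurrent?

Lines aᵢx + bᵢy = cᵢ with pairwise distinct directions are concurrent exactly when det[aᵢ bᵢ cᵢ] = 0.
Here the determinant is 24.
Nonzero, so no common point exists.

No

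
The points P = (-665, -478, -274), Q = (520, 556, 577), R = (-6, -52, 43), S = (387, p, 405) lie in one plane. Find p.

Normal to plane PQR: n = (-34748, 185164, -176596); plane equation n·X = -17013668.
Requiring n·S = -17013668: (185164)p + (-84968856) = -17013668.
So p = 367.

367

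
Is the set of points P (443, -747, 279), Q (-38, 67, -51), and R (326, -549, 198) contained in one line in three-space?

PQ = (-481, 814, -330), PR = (-117, 198, -81).
PQ × PR = (-594, -351, 0).
The cross product is nonzero, so the points do not lie on one line.

No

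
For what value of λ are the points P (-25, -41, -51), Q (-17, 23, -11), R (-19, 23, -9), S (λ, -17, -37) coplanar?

-21

Coplanarity ⇔ det[PQ; PR; PS] = 0.
Expanding, this is linear in λ: (128)λ + (2688) = 0.
So λ = -21.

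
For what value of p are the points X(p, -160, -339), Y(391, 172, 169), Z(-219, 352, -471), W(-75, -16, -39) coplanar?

The points are coplanar iff XY · (XZ × XW) = 0.
Expanding, this is linear in p: (157760)p + (96075840) = 0.
So p = -609.

-609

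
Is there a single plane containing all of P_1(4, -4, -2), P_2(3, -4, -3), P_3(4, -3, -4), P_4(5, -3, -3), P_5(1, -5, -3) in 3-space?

The plane through P_1, P_2, P_3 has normal n = P_1P_2 × P_1P_3 = (1, -2, -1) and equation n·P = 14.
Checking the remaining points: n·P_4 = 14, n·P_5 = 14.
All equal 14, so all 5 points lie in one plane.

Yes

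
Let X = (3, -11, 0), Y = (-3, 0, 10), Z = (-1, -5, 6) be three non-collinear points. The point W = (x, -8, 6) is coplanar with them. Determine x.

Coplanarity requires XY · (XZ × XW) = 0.
XY = (-6, 11, 10), XZ = (-4, 6, 6); the triple product is linear in x with coefficient 6 and constant term 18.
Setting it to zero: x = -3.

-3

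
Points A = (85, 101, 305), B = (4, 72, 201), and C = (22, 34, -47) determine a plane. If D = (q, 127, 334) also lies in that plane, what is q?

A normal to the plane is n = AB × AC = (3240, -21960, 3600).
D lies in the plane iff n · AD = 0.
This gives (3240)q + (-741960) = 0, so q = 229.

229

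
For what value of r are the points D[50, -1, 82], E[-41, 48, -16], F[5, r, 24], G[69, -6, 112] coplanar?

The points are coplanar iff DE · (DF × DG) = 0.
Expanding, this is linear in r: (-868)r + (15624) = 0.
So r = 18.

18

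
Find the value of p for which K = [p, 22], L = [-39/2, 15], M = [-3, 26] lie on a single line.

-9

The three points are collinear iff det[KL; KM] = 0.
This determinant is linear in p: (-11)p + (-99) = 0, so p = -9.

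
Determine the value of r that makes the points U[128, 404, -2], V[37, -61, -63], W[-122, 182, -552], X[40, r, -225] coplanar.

407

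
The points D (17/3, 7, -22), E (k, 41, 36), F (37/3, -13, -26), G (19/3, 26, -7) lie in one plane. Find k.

Normal to plane DFG: n = (-224, -308/3, 140); plane equation n·P = -5068.
Requiring n·E = -5068: (-224)k + (2492/3) = -5068.
So k = 79/3.

79/3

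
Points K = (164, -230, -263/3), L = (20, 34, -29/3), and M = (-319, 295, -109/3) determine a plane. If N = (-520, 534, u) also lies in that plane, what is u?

A normal to the plane is n = KL × KM = (-27398, -30282, 51912).
N lies in the plane iff n · KN = 0.
This gives (51912)u + (155736) = 0, so u = -3.

-3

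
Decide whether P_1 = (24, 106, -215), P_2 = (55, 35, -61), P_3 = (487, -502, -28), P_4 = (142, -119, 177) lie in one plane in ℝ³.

The four points are coplanar iff the 3×3 determinant with rows P_1P_2, P_1P_3, P_1P_4 is zero.
Rows: (31, -71, 154), (463, -608, 187), (118, -225, 392).
Expanding along the first row: (31)(-196261) − (-71)(159430) + (154)(-32431) = 241065.
Nonzero ⇒ not coplanar.

No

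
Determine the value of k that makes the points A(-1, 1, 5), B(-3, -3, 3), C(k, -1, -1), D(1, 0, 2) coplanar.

Normal to plane ABD: n = (10, -10, 10); plane equation n·P = 30.
Requiring n·C = 30: (10)k + (0) = 30.
So k = 3.

3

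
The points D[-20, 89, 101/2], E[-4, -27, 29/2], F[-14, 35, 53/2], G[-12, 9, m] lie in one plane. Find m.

The points are coplanar iff DE · (DF × DG) = 0.
Expanding, this is linear in m: (-168)m + (1764) = 0.
So m = 21/2.

21/2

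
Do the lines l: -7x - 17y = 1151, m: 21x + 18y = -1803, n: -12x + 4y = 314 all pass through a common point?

No

The three lines meet at one point iff the augmented coefficient matrix [aᵢ bᵢ cᵢ] has rank < 3, i.e. its determinant vanishes.
Here the determinant is -462.
Nonzero, so no common point exists.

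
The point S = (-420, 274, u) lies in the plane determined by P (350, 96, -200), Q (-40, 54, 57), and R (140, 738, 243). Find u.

427

The plane through P, Q, R has equation −183600x + 118800y − 259200z = -1015200.
Substituting S: (-259200)u + (109663200) = -1015200, so u = 427.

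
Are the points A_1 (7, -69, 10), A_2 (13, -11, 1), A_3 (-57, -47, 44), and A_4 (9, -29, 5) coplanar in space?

Yes

With A_1 as base: A_1A_2 = (6, 58, -9), A_1A_3 = (-64, 22, 34), A_1A_4 = (2, 40, -5).
A_1A_3 × A_1A_4 = (-1470, -252, -2604).
A_1A_2 · (A_1A_3 × A_1A_4) = 0.
The scalar triple product vanishes, so the four points are coplanar.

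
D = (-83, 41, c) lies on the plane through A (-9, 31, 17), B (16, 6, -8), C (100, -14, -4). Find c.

A normal to the plane is n = AB × AC = (-600, -2200, 1600).
D lies in the plane iff n · AD = 0.
This gives (1600)c + (-4800) = 0, so c = 3.

3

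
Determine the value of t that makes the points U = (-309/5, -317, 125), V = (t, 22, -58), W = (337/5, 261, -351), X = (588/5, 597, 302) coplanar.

Coplanarity ⇔ det[UV; UW; UX] = 0.
Expanding, this is linear in t: (537370)t + (-6126018) = 0.
So t = 57/5.

57/5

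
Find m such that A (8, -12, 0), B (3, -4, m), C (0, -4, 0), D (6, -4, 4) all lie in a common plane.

2

Normal to plane ACD: n = (32, 32, -48); plane equation n·P = -128.
Requiring n·B = -128: (-48)m + (-32) = -128.
So m = 2.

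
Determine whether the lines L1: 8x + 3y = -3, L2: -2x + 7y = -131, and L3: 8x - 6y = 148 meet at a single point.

Intersecting L1 and L2: solving the 2×2 system gives (x, y) = (6, -17).
Substitute into L3: (8)(6) + (-6)(-17) = 150.
But L3 requires 148 ≠ 150, so the three lines have no common point.

No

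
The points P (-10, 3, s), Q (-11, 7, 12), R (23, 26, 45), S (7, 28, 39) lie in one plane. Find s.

9

Coplanarity ⇔ det[PQ; PR; PS] = 0.
Expanding, this is linear in s: (-372)s + (3348) = 0.
So s = 9.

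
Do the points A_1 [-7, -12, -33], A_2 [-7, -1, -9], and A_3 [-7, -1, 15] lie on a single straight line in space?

A_1A_2 = (0, 11, 24), A_1A_3 = (0, 11, 48).
Comparing components 2 and 3: (11)(48) − (24)(11) = 264 ≠ 0, so A_1A_2 and A_1A_3 are not parallel and the points are not collinear.

No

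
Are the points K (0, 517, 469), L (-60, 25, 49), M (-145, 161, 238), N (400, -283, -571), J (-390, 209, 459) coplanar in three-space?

Yes

The plane through K, L, M has normal n = KL × KM = (-35868, 47040, -49980) and equation n·P = 879060.
Checking the remaining points: n·N = 879060, n·J = 879060.
All equal 879060, so all 5 points lie in one plane.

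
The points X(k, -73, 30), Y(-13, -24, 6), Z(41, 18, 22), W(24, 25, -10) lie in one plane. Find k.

The points are coplanar iff XY · (XZ × XW) = 0.
Expanding, this is linear in k: (1456)k + (64064) = 0.
So k = -44.

-44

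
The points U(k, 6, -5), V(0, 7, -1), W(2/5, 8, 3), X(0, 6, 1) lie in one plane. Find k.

The points are coplanar iff UV · (UW × UX) = 0.
Expanding, this is linear in k: (-6)k + (-12/5) = 0.
So k = -2/5.

-2/5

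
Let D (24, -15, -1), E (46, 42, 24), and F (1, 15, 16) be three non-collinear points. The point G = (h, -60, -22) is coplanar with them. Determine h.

18

Coplanarity requires DE · (DF × DG) = 0.
DE = (22, 57, 25), DF = (-23, 30, 17); the triple product is linear in h with coefficient 219 and constant term -3942.
Setting it to zero: h = 18.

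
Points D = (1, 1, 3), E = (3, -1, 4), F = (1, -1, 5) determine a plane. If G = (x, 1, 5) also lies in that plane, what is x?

Coplanarity requires DE · (DF × DG) = 0.
DE = (2, -2, 1), DF = (0, -2, 2); the triple product is linear in x with coefficient -2 and constant term -6.
Setting it to zero: x = -3.

-3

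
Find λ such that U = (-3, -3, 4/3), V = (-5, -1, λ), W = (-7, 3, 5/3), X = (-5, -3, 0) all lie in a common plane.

The points are coplanar iff UV · (UW × UX) = 0.
Expanding, this is linear in λ: (12)λ + (-12) = 0.
So λ = 1.

1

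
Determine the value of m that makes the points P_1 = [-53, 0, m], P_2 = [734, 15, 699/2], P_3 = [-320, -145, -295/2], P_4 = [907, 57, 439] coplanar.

31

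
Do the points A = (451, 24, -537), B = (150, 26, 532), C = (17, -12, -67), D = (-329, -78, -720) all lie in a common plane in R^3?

With A as base: AB = (-301, 2, 1069), AC = (-434, -36, 470), AD = (-780, -102, -183).
AC × AD = (54528, -446022, 16188).
AB · (AC × AD) = 0.
The scalar triple product vanishes, so the four points are coplanar.

Yes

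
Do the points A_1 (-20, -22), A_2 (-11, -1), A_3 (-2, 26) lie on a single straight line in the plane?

A_1A_2 = (9, 21), A_1A_3 = (18, 48).
If collinear, A_1A_3 would be a scalar multiple of A_1A_2. But (9)·(48) ≠ (21)·(18) (difference 54), so they are not parallel; the points are not collinear.

No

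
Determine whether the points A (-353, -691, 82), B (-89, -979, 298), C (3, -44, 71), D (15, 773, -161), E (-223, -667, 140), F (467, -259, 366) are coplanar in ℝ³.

No

The plane through A, B, C has normal n = AB × AC = (-136584, 79800, 273336) and equation n·P = 15485904.
Checking the remaining points: n·D = 15629544, n·E = 15498672, n·F = 15588048.
Since n·D = 15629544 ≠ 15485904, D is off the plane and the points are not all coplanar.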